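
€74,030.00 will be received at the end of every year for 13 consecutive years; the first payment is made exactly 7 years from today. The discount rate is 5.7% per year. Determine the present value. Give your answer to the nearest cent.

€478,275.42

Ordinary annuity of 13 payments, first payment at period 7.
Periodic rate r = 0.057 per year.
The ordinary-annuity PV formula values the stream one period before the first payment (period 6); discount that back 6 periods:
PV₀ = 74,030 × [1 − (1+r)^−13] / r × (1+r)^−6 = €478,275.42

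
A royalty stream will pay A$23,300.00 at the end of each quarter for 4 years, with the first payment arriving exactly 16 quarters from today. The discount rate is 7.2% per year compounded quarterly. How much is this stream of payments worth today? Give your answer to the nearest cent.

Ordinary annuity of 16 payments, first payment at period 16.
Periodic rate r = 0.072/4 per quarter; n is counted in quarters.
The ordinary-annuity PV formula values the stream one period before the first payment (period 15); discount that back 15 periods:
PV₀ = 23,300 × [1 − (1+r)^−16] / r × (1+r)^−15 = A$245,963.52

A$245,963.52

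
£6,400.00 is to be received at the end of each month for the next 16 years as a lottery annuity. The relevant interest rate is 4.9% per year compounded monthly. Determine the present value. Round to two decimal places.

This is an ordinary annuity: 192 payments of £6,400.00 at the end of each month.
Periodic rate r = 0.049/12 per month; n is counted in months.
PV = PMT × [(1 − (1+r)^−n)/r] = 6,400 × [1 − (1+r)^−192] / r = £850,590.60

£850,590.60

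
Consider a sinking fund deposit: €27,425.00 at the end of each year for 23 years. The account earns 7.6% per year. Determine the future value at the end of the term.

€1,584,573.28

This is an ordinary annuity: 23 deposits of €27,425.00 at the end of each year.
Periodic rate r = 0.076 per year.
FV = PMT × [((1+r)^n − 1)/r] = 27,425 × [(1+r)^23 − 1] / r = €1,584,573.28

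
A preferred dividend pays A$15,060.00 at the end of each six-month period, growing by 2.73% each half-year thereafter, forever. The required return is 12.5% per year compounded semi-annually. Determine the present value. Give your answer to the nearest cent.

A$427,840.91

Periodic rate r = 0.125/2 per half-year.
Growing perpetuity (Gordon): PV = PMT₁ / (r − g) = 15,060 / (r − 0.0273) = A$427,840.91.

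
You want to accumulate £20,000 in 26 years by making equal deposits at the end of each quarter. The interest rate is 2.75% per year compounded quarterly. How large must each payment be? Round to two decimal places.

£132.31

Level ordinary annuity; solve FV = PMT × [((1+r)^n − 1)/r] for PMT.
Periodic rate r = 0.0275/4 per quarter; n is counted in quarters.
With n = 104: PMT = 20,000 / ([((1+r)^n − 1)/r]) = £132.31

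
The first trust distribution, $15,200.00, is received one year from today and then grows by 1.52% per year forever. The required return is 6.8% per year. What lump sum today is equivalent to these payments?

Periodic rate r = 0.068 per year.
Growing perpetuity (Gordon): PV = PMT₁ / (r − g) = 15,200 / (r − 0.0152) = $287,878.79.

$287,878.79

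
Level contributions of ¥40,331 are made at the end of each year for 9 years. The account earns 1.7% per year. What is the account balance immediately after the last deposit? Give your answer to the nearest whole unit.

¥388,666

This is an ordinary annuity: 9 deposits of ¥40,331 at the end of each year.
Periodic rate r = 0.017 per year.
FV = PMT × [((1+r)^n − 1)/r] = 40,331 × [(1+r)^9 − 1] / r = ¥388,666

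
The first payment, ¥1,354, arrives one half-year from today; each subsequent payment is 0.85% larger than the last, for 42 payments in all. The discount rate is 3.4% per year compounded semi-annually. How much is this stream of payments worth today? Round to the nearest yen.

Periodic rate r = 0.034/2 per half-year; n is counted in half-years.
Growing ordinary annuity: PV = PMT₁ × [1 − ((1+g)/(1+r))^n] / (r − g) = 1,354 × [1 − ((1+0.0085)/(1+r))^42] / (r − 0.0085) = ¥47,323.

¥47,323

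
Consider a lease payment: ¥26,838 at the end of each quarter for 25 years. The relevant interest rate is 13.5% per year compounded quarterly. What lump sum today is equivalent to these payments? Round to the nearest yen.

¥766,431

This is an ordinary annuity: 100 payments of ¥26,838 at the end of each quarter.
Periodic rate r = 0.135/4 per quarter; n is counted in quarters.
PV = PMT × [(1 − (1+r)^−n)/r] = 26,838 × [1 − (1+r)^−100] / r = ¥766,431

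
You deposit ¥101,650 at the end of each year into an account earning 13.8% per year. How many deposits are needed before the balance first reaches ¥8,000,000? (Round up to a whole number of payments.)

Periodic rate r = 0.138 per year.
Ordinary annuity FV: 8,000,000 = 101,650 × [((1+r)^n − 1)/r].
(1+r)^n = 1 + 8,000,000 × r / 101,650, so n = ln(1 + 8,000,000·r/101,650) / ln(1+r) = 19.13.
Round up to a whole number of payments: n = 20.

20 payments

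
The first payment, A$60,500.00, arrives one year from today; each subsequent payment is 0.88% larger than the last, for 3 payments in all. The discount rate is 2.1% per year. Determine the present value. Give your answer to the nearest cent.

A$175,651.21

Periodic rate r = 0.021 per year.
Growing ordinary annuity: PV = PMT₁ × [1 − ((1+g)/(1+r))^n] / (r − g) = 60,500 × [1 − ((1+0.0088)/(1+r))^3] / (r − 0.0088) = A$175,651.21.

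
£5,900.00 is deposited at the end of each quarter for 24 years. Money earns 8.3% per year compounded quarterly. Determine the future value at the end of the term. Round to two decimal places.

£1,757,848.28

This is an ordinary annuity: 96 deposits of £5,900.00 at the end of each quarter.
Periodic rate r = 0.083/4 per quarter; n is counted in quarters.
FV = PMT × [((1+r)^n − 1)/r] = 5,900 × [(1+r)^96 − 1] / r = £1,757,848.28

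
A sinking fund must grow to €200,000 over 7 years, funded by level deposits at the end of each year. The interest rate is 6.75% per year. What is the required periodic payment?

Level ordinary annuity; solve FV = PMT × [((1+r)^n − 1)/r] for PMT.
Periodic rate r = 0.0675 per year.
With n = 7: PMT = 200,000 / ([((1+r)^n − 1)/r]) = €23,287.82

€23,287.82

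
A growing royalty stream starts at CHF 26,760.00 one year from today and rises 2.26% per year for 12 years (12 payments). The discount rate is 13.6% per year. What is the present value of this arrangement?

CHF 169,174.83

Periodic rate r = 0.136 per year.
Growing ordinary annuity: PV = PMT₁ × [1 − ((1+g)/(1+r))^n] / (r − g) = 26,760 × [1 − ((1+0.0226)/(1+r))^12] / (r − 0.0226) = CHF 169,174.83.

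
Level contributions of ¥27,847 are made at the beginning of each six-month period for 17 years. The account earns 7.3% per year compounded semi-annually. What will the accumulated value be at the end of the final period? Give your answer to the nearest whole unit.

¥1,884,760

This is an annuity due: 34 deposits of ¥27,847 at the beginning of each six-month period.
Periodic rate r = 0.073/2 per half-year; n is counted in half-years.
FV = PMT × [((1+r)^n − 1)/r] × (1+r) = 27,847 × [(1+r)^34 − 1] / r × (1+r) = ¥1,884,760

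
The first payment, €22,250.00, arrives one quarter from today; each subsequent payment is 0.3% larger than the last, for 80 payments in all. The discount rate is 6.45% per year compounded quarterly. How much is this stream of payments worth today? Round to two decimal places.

€1,096,089.67

Periodic rate r = 0.0645/4 per quarter; n is counted in quarters.
Growing ordinary annuity: PV = PMT₁ × [1 − ((1+g)/(1+r))^n] / (r − g) = 22,250 × [1 − ((1+0.003)/(1+r))^80] / (r − 0.003) = €1,096,089.67.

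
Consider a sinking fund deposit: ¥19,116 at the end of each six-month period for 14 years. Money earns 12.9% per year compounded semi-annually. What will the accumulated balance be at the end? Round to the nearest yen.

¥1,409,380

This is an ordinary annuity: 28 deposits of ¥19,116 at the end of each six-month period.
Periodic rate r = 0.129/2 per half-year; n is counted in half-years.
FV = PMT × [((1+r)^n − 1)/r] = 19,116 × [(1+r)^28 − 1] / r = ¥1,409,380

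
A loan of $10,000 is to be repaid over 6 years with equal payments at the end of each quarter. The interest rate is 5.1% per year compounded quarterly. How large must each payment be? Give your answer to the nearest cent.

Level ordinary annuity; solve PV = PMT × [(1 − (1+r)^−n)/r] for PMT.
Periodic rate r = 0.051/4 per quarter; n is counted in quarters.
With n = 24: PMT = 10,000 / ([(1 − (1+r)^−n)/r]) = $486.29

$486.29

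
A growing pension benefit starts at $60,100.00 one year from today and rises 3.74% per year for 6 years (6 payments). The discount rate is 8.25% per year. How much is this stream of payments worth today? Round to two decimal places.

Periodic rate r = 0.0825 per year.
Growing ordinary annuity: PV = PMT₁ × [1 − ((1+g)/(1+r))^n] / (r − g) = 60,100 × [1 − ((1+0.0374)/(1+r))^6] / (r − 0.0374) = $300,289.40.

$300,289.40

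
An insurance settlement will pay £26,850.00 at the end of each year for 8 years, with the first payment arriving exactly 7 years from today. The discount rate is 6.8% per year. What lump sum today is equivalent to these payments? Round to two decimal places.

£108,882.64

Ordinary annuity of 8 payments, first payment at period 7.
Periodic rate r = 0.068 per year.
The ordinary-annuity PV formula values the stream one period before the first payment (period 6); discount that back 6 periods:
PV₀ = 26,850 × [1 − (1+r)^−8] / r × (1+r)^−6 = £108,882.64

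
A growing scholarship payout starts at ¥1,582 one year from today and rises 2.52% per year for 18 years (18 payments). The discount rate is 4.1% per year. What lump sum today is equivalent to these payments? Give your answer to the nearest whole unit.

¥24,096

Periodic rate r = 0.041 per year.
Growing ordinary annuity: PV = PMT₁ × [1 − ((1+g)/(1+r))^n] / (r − g) = 1,582 × [1 − ((1+0.0252)/(1+r))^18] / (r − 0.0252) = ¥24,096.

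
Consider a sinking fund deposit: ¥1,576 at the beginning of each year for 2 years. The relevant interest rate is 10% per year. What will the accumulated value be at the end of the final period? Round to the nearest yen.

This is an annuity due: 2 deposits of ¥1,576 at the beginning of each year.
Periodic rate r = 0.1 per year.
FV = PMT × [((1+r)^n − 1)/r] × (1+r) = 1,576 × [(1+r)^2 − 1] / r × (1+r) = ¥3,641

¥3,641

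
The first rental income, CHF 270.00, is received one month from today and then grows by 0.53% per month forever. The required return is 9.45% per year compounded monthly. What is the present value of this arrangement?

CHF 104,854.37

Periodic rate r = 0.0945/12 per month.
Growing perpetuity (Gordon): PV = PMT₁ / (r − g) = 270 / (r − 0.0053) = CHF 104,854.37.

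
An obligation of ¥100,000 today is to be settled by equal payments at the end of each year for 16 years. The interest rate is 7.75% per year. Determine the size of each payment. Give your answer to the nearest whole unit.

Level ordinary annuity; solve PV = PMT × [(1 − (1+r)^−n)/r] for PMT.
Periodic rate r = 0.0775 per year.
With n = 16: PMT = 100,000 / ([(1 − (1+r)^−n)/r]) = ¥11,118

¥11,118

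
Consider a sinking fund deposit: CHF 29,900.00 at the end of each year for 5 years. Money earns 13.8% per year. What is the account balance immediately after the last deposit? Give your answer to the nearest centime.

This is an ordinary annuity: 5 deposits of CHF 29,900.00 at the end of each year.
Periodic rate r = 0.138 per year.
FV = PMT × [((1+r)^n − 1)/r] = 29,900 × [(1+r)^5 − 1] / r = CHF 196,859.90

CHF 196,859.90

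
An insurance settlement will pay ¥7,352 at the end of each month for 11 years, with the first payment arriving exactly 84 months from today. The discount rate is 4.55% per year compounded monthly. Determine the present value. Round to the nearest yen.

¥556,890

Ordinary annuity of 132 payments, first payment at period 84.
Periodic rate r = 0.0455/12 per month; n is counted in months.
The ordinary-annuity PV formula values the stream one period before the first payment (period 83); discount that back 83 periods:
PV₀ = 7,352 × [1 − (1+r)^−132] / r × (1+r)^−83 = ¥556,890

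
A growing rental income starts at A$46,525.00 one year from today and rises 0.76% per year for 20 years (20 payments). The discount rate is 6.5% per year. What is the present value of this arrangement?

A$542,903.47

Periodic rate r = 0.065 per year.
Growing ordinary annuity: PV = PMT₁ × [1 − ((1+g)/(1+r))^n] / (r − g) = 46,525 × [1 − ((1+0.0076)/(1+r))^20] / (r − 0.0076) = A$542,903.47.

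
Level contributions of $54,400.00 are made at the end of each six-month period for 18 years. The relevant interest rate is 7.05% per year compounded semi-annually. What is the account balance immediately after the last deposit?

This is an ordinary annuity: 36 deposits of $54,400.00 at the end of each six-month period.
Periodic rate r = 0.0705/2 per half-year; n is counted in half-years.
FV = PMT × [((1+r)^n − 1)/r] = 54,400 × [(1+r)^36 − 1] / r = $3,827,901.29

$3,827,901.29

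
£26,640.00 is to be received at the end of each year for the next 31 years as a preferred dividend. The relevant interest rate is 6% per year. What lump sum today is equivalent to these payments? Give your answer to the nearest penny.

This is an ordinary annuity: 31 payments of £26,640.00 at the end of each year.
Periodic rate r = 0.06 per year.
PV = PMT × [(1 − (1+r)^−n)/r] = 26,640 × [1 − (1+r)^−31] / r = £371,070.85

£371,070.85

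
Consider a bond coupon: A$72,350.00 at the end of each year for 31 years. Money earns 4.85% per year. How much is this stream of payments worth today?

This is an ordinary annuity: 31 payments of A$72,350.00 at the end of each year.
Periodic rate r = 0.0485 per year.
PV = PMT × [(1 − (1+r)^−n)/r] = 72,350 × [1 − (1+r)^−31] / r = A$1,148,135.04

A$1,148,135.04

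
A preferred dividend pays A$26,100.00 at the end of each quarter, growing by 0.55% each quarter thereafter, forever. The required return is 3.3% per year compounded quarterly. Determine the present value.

A$9,490,909.09

Periodic rate r = 0.033/4 per quarter.
Growing perpetuity (Gordon): PV = PMT₁ / (r − g) = 26,100 / (r − 0.0055) = A$9,490,909.09.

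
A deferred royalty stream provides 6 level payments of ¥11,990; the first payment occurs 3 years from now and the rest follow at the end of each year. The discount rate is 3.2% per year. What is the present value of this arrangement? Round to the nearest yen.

¥60,584

Ordinary annuity of 6 payments, first payment at period 3.
Periodic rate r = 0.032 per year.
The ordinary-annuity PV formula values the stream one period before the first payment (period 2); discount that back 2 periods:
PV₀ = 11,990 × [1 − (1+r)^−6] / r × (1+r)^−2 = ¥60,584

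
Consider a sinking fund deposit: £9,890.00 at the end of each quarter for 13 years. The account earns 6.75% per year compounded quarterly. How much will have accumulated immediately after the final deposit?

£813,082.01

This is an ordinary annuity: 52 deposits of £9,890.00 at the end of each quarter.
Periodic rate r = 0.0675/4 per quarter; n is counted in quarters.
FV = PMT × [((1+r)^n − 1)/r] = 9,890 × [(1+r)^52 − 1] / r = £813,082.01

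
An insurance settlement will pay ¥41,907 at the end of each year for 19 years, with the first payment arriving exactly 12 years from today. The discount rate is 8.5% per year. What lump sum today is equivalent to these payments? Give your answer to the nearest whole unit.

Ordinary annuity of 19 payments, first payment at period 12.
Periodic rate r = 0.085 per year.
The ordinary-annuity PV formula values the stream one period before the first payment (period 11); discount that back 11 periods:
PV₀ = 41,907 × [1 − (1+r)^−19] / r × (1+r)^−11 = ¥158,319

¥158,319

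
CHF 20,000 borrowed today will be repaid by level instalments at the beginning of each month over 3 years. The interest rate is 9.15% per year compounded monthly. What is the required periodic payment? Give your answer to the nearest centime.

Level annuity due; solve PV = PMT × [(1 − (1+r)^−n)/r] × (1+r) for PMT.
Periodic rate r = 0.0915/12 per month; n is counted in months.
With n = 36: PMT = 20,000 / ([(1 − (1+r)^−n)/r] × (1+r)) = CHF 632.57

CHF 632.57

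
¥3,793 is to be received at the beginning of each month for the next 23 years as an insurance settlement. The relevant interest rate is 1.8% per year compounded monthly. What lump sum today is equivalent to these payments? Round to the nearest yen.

¥857,982

This is an annuity due: 276 payments of ¥3,793 at the beginning of each month.
Periodic rate r = 0.018/12 per month; n is counted in months.
PV = PMT × [(1 − (1+r)^−n)/r] × (1+r) = 3,793 × [1 − (1+r)^−276] / r × (1+r) = ¥857,982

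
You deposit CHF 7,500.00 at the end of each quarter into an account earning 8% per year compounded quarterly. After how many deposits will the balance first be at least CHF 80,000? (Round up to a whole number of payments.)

10 payments

Periodic rate r = 0.08/4 per quarter; n is counted in quarters.
Ordinary annuity FV: 80,000 = 7,500 × [((1+r)^n − 1)/r].
(1+r)^n = 1 + 80,000 × r / 7,500, so n = ln(1 + 80,000·r/7,500) / ln(1+r) = 9.76.
Round up to a whole number of payments: n = 10.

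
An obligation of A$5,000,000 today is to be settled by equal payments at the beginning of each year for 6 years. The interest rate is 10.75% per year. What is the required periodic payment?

A$1,059,488.52

Level annuity due; solve PV = PMT × [(1 − (1+r)^−n)/r] × (1+r) for PMT.
Periodic rate r = 0.1075 per year.
With n = 6: PMT = 5,000,000 / ([(1 − (1+r)^−n)/r] × (1+r)) = A$1,059,488.52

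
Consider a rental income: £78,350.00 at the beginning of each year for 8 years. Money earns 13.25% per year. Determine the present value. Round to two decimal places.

This is an annuity due: 8 payments of £78,350.00 at the beginning of each year.
Periodic rate r = 0.1325 per year.
PV = PMT × [(1 − (1+r)^−n)/r] × (1+r) = 78,350 × [1 − (1+r)^−8] / r × (1+r) = £422,181.90

£422,181.90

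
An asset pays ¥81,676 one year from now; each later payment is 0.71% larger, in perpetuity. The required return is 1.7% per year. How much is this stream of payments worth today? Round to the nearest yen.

Periodic rate r = 0.017 per year.
Growing perpetuity (Gordon): PV = PMT₁ / (r − g) = 81,676 / (r − 0.0071) = ¥8,250,101.

¥8,250,101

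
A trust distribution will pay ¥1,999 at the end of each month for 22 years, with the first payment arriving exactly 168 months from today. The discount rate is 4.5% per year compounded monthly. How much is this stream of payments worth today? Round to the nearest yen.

¥179,097

Ordinary annuity of 264 payments, first payment at period 168.
Periodic rate r = 0.045/12 per month; n is counted in months.
The ordinary-annuity PV formula values the stream one period before the first payment (period 167); discount that back 167 periods:
PV₀ = 1,999 × [1 − (1+r)^−264] / r × (1+r)^−167 = ¥179,097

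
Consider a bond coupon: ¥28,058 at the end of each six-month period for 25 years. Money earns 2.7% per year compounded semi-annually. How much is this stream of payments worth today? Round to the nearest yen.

This is an ordinary annuity: 50 payments of ¥28,058 at the end of each six-month period.
Periodic rate r = 0.027/2 per half-year; n is counted in half-years.
PV = PMT × [(1 − (1+r)^−n)/r] = 28,058 × [1 − (1+r)^−50] / r = ¥1,015,365

¥1,015,365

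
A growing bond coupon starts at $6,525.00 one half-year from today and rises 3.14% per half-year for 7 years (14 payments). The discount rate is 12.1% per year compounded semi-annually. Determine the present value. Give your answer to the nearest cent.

$72,340.75

Periodic rate r = 0.121/2 per half-year; n is counted in half-years.
Growing ordinary annuity: PV = PMT₁ × [1 − ((1+g)/(1+r))^n] / (r − g) = 6,525 × [1 − ((1+0.0314)/(1+r))^14] / (r − 0.0314) = $72,340.75.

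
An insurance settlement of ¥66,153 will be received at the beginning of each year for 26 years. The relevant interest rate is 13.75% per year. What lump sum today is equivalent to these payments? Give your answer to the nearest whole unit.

This is an annuity due: 26 payments of ¥66,153 at the beginning of each year.
Periodic rate r = 0.1375 per year.
PV = PMT × [(1 − (1+r)^−n)/r] × (1+r) = 66,153 × [1 − (1+r)^−26] / r × (1+r) = ¥528,059

¥528,059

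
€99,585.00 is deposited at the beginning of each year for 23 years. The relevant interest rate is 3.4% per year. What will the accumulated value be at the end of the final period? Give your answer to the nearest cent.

This is an annuity due: 23 deposits of €99,585.00 at the beginning of each year.
Periodic rate r = 0.034 per year.
FV = PMT × [((1+r)^n − 1)/r] × (1+r) = 99,585 × [(1+r)^23 − 1] / r × (1+r) = €3,505,877.89

€3,505,877.89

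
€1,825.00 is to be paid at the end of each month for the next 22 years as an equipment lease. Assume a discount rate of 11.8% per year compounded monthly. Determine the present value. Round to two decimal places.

€171,576.68

This is an ordinary annuity: 264 payments of €1,825.00 at the end of each month.
Periodic rate r = 0.118/12 per month; n is counted in months.
PV = PMT × [(1 − (1+r)^−n)/r] = 1,825 × [1 − (1+r)^−264] / r = €171,576.68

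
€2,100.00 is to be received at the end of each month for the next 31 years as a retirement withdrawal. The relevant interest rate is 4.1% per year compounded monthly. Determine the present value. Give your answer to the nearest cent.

€441,824.00

This is an ordinary annuity: 372 payments of €2,100.00 at the end of each month.
Periodic rate r = 0.041/12 per month; n is counted in months.
PV = PMT × [(1 − (1+r)^−n)/r] = 2,100 × [1 − (1+r)^−372] / r = €441,824.00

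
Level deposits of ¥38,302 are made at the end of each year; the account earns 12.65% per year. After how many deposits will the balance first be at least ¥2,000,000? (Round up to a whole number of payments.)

18 payments

Periodic rate r = 0.1265 per year.
Ordinary annuity FV: 2,000,000 = 38,302 × [((1+r)^n − 1)/r].
(1+r)^n = 1 + 2,000,000 × r / 38,302, so n = ln(1 + 2,000,000·r/38,302) / ln(1+r) = 17.03.
Round up to a whole number of payments: n = 18.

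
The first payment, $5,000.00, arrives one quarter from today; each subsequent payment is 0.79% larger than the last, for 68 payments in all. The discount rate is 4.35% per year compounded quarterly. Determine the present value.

$305,230.24

Periodic rate r = 0.0435/4 per quarter; n is counted in quarters.
Growing ordinary annuity: PV = PMT₁ × [1 − ((1+g)/(1+r))^n] / (r − g) = 5,000 × [1 − ((1+0.0079)/(1+r))^68] / (r − 0.0079) = $305,230.24.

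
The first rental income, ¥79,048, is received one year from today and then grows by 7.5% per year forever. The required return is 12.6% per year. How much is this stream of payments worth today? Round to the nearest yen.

¥1,549,961

Periodic rate r = 0.126 per year.
Growing perpetuity (Gordon): PV = PMT₁ / (r − g) = 79,048 / (r − 0.075) = ¥1,549,961.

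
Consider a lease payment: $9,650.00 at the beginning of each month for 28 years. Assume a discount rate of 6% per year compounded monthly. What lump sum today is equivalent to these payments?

$1,576,633.29

This is an annuity due: 336 payments of $9,650.00 at the beginning of each month.
Periodic rate r = 0.06/12 per month; n is counted in months.
PV = PMT × [(1 − (1+r)^−n)/r] × (1+r) = 9,650 × [1 − (1+r)^−336] / r × (1+r) = $1,576,633.29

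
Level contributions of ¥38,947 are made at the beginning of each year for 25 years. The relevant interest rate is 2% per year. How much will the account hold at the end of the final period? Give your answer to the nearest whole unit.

This is an annuity due: 25 deposits of ¥38,947 at the beginning of each year.
Periodic rate r = 0.02 per year.
FV = PMT × [((1+r)^n − 1)/r] × (1+r) = 38,947 × [(1+r)^25 − 1] / r × (1+r) = ¥1,272,434

¥1,272,434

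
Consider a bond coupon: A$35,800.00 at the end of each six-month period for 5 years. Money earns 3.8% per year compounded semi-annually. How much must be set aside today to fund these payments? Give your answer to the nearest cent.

A$323,265.58

This is an ordinary annuity: 10 payments of A$35,800.00 at the end of each six-month period.
Periodic rate r = 0.038/2 per half-year; n is counted in half-years.
PV = PMT × [(1 − (1+r)^−n)/r] = 35,800 × [1 − (1+r)^−10] / r = A$323,265.58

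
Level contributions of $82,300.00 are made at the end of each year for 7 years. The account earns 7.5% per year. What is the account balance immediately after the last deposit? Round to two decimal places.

This is an ordinary annuity: 7 deposits of $82,300.00 at the end of each year.
Periodic rate r = 0.075 per year.
FV = PMT × [((1+r)^n − 1)/r] = 82,300 × [(1+r)^7 − 1] / r = $723,196.59

$723,196.59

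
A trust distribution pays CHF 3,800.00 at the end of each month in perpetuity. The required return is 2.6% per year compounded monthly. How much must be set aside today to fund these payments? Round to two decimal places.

Periodic rate r = 0.026/12 per month.
Level perpetuity: PV = PMT / r = 3,800 / (0.026/12) = CHF 1,753,846.15.

CHF 1,753,846.15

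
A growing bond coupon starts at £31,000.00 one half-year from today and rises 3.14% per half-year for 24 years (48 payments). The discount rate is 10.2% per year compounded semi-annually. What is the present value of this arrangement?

£940,899.27

Periodic rate r = 0.102/2 per half-year; n is counted in half-years.
Growing ordinary annuity: PV = PMT₁ × [1 − ((1+g)/(1+r))^n] / (r − g) = 31,000 × [1 − ((1+0.0314)/(1+r))^48] / (r − 0.0314) = £940,899.27.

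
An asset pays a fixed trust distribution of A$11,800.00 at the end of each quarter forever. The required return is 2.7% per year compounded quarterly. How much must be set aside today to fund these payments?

A$1,748,148.15

Periodic rate r = 0.027/4 per quarter.
Level perpetuity: PV = PMT / r = 11,800 / (0.027/4) = A$1,748,148.15.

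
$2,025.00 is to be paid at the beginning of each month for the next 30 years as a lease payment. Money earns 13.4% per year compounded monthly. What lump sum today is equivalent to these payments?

$180,002.11

This is an annuity due: 360 payments of $2,025.00 at the beginning of each month.
Periodic rate r = 0.134/12 per month; n is counted in months.
PV = PMT × [(1 − (1+r)^−n)/r] × (1+r) = 2,025 × [1 − (1+r)^−360] / r × (1+r) = $180,002.11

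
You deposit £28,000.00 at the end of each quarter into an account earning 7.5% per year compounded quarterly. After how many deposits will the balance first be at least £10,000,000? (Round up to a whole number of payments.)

110 payments

Periodic rate r = 0.075/4 per quarter; n is counted in quarters.
Ordinary annuity FV: 10,000,000 = 28,000 × [((1+r)^n − 1)/r].
(1+r)^n = 1 + 10,000,000 × r / 28,000, so n = ln(1 + 10,000,000·r/28,000) / ln(1+r) = 109.86.
Round up to a whole number of payments: n = 110.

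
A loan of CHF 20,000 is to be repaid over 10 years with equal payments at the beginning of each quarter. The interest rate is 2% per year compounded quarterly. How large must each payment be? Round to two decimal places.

Level annuity due; solve PV = PMT × [(1 − (1+r)^−n)/r] × (1+r) for PMT.
Periodic rate r = 0.02/4 per quarter; n is counted in quarters.
With n = 40: PMT = 20,000 / ([(1 − (1+r)^−n)/r] × (1+r)) = CHF 550.16

CHF 550.16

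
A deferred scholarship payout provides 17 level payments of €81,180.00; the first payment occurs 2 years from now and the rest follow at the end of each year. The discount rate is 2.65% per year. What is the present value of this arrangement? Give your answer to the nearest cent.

€1,071,192.87

Ordinary annuity of 17 payments, first payment at period 2.
Periodic rate r = 0.0265 per year.
The ordinary-annuity PV formula values the stream one period before the first payment (period 1); discount that back 1 periods:
PV₀ = 81,180 × [1 − (1+r)^−17] / r × (1+r)^−1 = €1,071,192.87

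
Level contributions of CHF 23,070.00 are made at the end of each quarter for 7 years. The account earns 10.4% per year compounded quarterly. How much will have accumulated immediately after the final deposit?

CHF 933,232.82

This is an ordinary annuity: 28 deposits of CHF 23,070.00 at the end of each quarter.
Periodic rate r = 0.104/4 per quarter; n is counted in quarters.
FV = PMT × [((1+r)^n − 1)/r] = 23,070 × [(1+r)^28 − 1] / r = CHF 933,232.82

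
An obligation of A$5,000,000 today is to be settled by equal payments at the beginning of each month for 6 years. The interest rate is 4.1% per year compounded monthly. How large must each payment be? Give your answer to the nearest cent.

Level annuity due; solve PV = PMT × [(1 − (1+r)^−n)/r] × (1+r) for PMT.
Periodic rate r = 0.041/12 per month; n is counted in months.
With n = 72: PMT = 5,000,000 / ([(1 − (1+r)^−n)/r] × (1+r)) = A$78,186.80

A$78,186.80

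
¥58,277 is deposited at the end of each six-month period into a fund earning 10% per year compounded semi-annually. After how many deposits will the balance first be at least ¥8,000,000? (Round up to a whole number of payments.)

Periodic rate r = 0.1/2 per half-year; n is counted in half-years.
Ordinary annuity FV: 8,000,000 = 58,277 × [((1+r)^n − 1)/r].
(1+r)^n = 1 + 8,000,000 × r / 58,277, so n = ln(1 + 8,000,000·r/58,277) / ln(1+r) = 42.27.
Round up to a whole number of payments: n = 43.

43 payments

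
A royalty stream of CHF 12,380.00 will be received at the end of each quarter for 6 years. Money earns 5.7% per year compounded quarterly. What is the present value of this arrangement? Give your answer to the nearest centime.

This is an ordinary annuity: 24 payments of CHF 12,380.00 at the end of each quarter.
Periodic rate r = 0.057/4 per quarter; n is counted in quarters.
PV = PMT × [(1 − (1+r)^−n)/r] = 12,380 × [1 − (1+r)^−24] / r = CHF 250,149.89

CHF 250,149.89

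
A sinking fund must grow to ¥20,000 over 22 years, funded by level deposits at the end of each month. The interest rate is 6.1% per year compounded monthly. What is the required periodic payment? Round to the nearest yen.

Level ordinary annuity; solve FV = PMT × [((1+r)^n − 1)/r] for PMT.
Periodic rate r = 0.061/12 per month; n is counted in months.
With n = 264: PMT = 20,000 / ([((1+r)^n − 1)/r]) = ¥36

¥36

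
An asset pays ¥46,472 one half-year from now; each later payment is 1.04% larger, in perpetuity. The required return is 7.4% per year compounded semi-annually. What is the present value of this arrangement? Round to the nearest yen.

Periodic rate r = 0.074/2 per half-year.
Growing perpetuity (Gordon): PV = PMT₁ / (r − g) = 46,472 / (r − 0.0104) = ¥1,747,068.

¥1,747,068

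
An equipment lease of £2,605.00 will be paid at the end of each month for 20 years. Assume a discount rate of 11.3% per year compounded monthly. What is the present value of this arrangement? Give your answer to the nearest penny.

This is an ordinary annuity: 240 payments of £2,605.00 at the end of each month.
Periodic rate r = 0.113/12 per month; n is counted in months.
PV = PMT × [(1 − (1+r)^−n)/r] = 2,605 × [1 − (1+r)^−240] / r = £247,463.07

£247,463.07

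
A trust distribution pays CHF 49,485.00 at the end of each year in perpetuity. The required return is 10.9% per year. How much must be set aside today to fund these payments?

CHF 453,990.83

Periodic rate r = 0.109 per year.
Level perpetuity: PV = PMT / r = 49,485 / (0.109) = CHF 453,990.83.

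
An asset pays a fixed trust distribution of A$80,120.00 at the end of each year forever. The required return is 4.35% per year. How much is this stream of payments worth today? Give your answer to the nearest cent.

Periodic rate r = 0.0435 per year.
Level perpetuity: PV = PMT / r = 80,120 / (0.0435) = A$1,841,839.08.

A$1,841,839.08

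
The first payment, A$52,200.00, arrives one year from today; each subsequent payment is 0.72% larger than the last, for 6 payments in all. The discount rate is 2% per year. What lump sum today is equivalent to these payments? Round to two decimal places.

Periodic rate r = 0.02 per year.
Growing ordinary annuity: PV = PMT₁ × [1 − ((1+g)/(1+r))^n] / (r − g) = 52,200 × [1 − ((1+0.0072)/(1+r))^6] / (r − 0.0072) = A$297,585.28.

A$297,585.28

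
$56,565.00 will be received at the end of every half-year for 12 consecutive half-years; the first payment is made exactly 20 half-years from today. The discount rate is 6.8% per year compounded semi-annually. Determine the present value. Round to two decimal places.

Ordinary annuity of 12 payments, first payment at period 20.
Periodic rate r = 0.068/2 per half-year; n is counted in half-years.
The ordinary-annuity PV formula values the stream one period before the first payment (period 19); discount that back 19 periods:
PV₀ = 56,565 × [1 − (1+r)^−12] / r × (1+r)^−19 = $291,302.44

$291,302.44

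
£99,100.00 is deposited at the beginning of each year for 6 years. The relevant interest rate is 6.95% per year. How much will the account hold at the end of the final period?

£757,204.25

This is an annuity due: 6 deposits of £99,100.00 at the beginning of each year.
Periodic rate r = 0.0695 per year.
FV = PMT × [((1+r)^n − 1)/r] × (1+r) = 99,100 × [(1+r)^6 − 1] / r × (1+r) = £757,204.25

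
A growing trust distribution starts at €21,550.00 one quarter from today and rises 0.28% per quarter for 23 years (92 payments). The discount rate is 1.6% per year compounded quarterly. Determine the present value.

€1,871,062.39

Periodic rate r = 0.016/4 per quarter; n is counted in quarters.
Growing ordinary annuity: PV = PMT₁ × [1 − ((1+g)/(1+r))^n] / (r − g) = 21,550 × [1 − ((1+0.0028)/(1+r))^92] / (r − 0.0028) = €1,871,062.39.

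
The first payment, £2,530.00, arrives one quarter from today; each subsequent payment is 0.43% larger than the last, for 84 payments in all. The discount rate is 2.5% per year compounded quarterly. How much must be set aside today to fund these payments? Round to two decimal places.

£195,080.25

Periodic rate r = 0.025/4 per quarter; n is counted in quarters.
Growing ordinary annuity: PV = PMT₁ × [1 − ((1+g)/(1+r))^n] / (r − g) = 2,530 × [1 − ((1+0.0043)/(1+r))^84] / (r − 0.0043) = £195,080.25.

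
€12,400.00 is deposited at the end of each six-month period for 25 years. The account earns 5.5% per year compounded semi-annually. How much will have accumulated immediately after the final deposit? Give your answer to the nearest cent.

€1,299,665.09

This is an ordinary annuity: 50 deposits of €12,400.00 at the end of each six-month period.
Periodic rate r = 0.055/2 per half-year; n is counted in half-years.
FV = PMT × [((1+r)^n − 1)/r] = 12,400 × [(1+r)^50 − 1] / r = €1,299,665.09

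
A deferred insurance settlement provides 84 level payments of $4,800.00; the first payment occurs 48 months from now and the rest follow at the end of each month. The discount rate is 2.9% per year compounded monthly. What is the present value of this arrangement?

$325,419.15

Ordinary annuity of 84 payments, first payment at period 48.
Periodic rate r = 0.029/12 per month; n is counted in months.
The ordinary-annuity PV formula values the stream one period before the first payment (period 47); discount that back 47 periods:
PV₀ = 4,800 × [1 − (1+r)^−84] / r × (1+r)^−47 = $325,419.15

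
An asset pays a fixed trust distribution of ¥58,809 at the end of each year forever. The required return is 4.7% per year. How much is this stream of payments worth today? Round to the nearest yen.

¥1,251,255

Periodic rate r = 0.047 per year.
Level perpetuity: PV = PMT / r = 58,809 / (0.047) = ¥1,251,255.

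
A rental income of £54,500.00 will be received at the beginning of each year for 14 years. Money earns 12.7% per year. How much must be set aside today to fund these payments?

£392,939.17

This is an annuity due: 14 payments of £54,500.00 at the beginning of each year.
Periodic rate r = 0.127 per year.
PV = PMT × [(1 − (1+r)^−n)/r] × (1+r) = 54,500 × [1 − (1+r)^−14] / r × (1+r) = £392,939.17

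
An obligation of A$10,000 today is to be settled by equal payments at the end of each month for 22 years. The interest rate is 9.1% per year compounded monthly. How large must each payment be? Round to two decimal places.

Level ordinary annuity; solve PV = PMT × [(1 − (1+r)^−n)/r] for PMT.
Periodic rate r = 0.091/12 per month; n is counted in months.
With n = 264: PMT = 10,000 / ([(1 − (1+r)^−n)/r]) = A$87.78

A$87.78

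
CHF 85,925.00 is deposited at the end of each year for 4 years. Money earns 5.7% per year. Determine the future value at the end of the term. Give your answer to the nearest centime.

This is an ordinary annuity: 4 deposits of CHF 85,925.00 at the end of each year.
Periodic rate r = 0.057 per year.
FV = PMT × [((1+r)^n − 1)/r] = 85,925 × [(1+r)^4 − 1] / r = CHF 374,218.94

CHF 374,218.94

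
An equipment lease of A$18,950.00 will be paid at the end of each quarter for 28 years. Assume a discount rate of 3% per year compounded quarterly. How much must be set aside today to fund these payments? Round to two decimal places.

This is an ordinary annuity: 112 payments of A$18,950.00 at the end of each quarter.
Periodic rate r = 0.03/4 per quarter; n is counted in quarters.
PV = PMT × [(1 − (1+r)^−n)/r] = 18,950 × [1 − (1+r)^−112] / r = A$1,432,453.81

A$1,432,453.81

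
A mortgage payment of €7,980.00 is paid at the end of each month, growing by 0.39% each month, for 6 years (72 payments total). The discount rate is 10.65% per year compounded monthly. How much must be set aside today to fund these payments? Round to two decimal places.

€480,366.19

Periodic rate r = 0.1065/12 per month; n is counted in months.
Growing ordinary annuity: PV = PMT₁ × [1 − ((1+g)/(1+r))^n] / (r − g) = 7,980 × [1 − ((1+0.0039)/(1+r))^72] / (r − 0.0039) = €480,366.19.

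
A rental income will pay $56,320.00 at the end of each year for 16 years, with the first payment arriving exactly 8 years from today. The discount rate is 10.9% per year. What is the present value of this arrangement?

Ordinary annuity of 16 payments, first payment at period 8.
Periodic rate r = 0.109 per year.
The ordinary-annuity PV formula values the stream one period before the first payment (period 7); discount that back 7 periods:
PV₀ = 56,320 × [1 − (1+r)^−16] / r × (1+r)^−7 = $202,604.57

$202,604.57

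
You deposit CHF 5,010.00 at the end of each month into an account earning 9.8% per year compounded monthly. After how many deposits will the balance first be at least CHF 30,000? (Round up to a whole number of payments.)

6 payments

Periodic rate r = 0.098/12 per month; n is counted in months.
Ordinary annuity FV: 30,000 = 5,010 × [((1+r)^n − 1)/r].
(1+r)^n = 1 + 30,000 × r / 5,010, so n = ln(1 + 30,000·r/5,010) / ln(1+r) = 5.87.
Round up to a whole number of payments: n = 6.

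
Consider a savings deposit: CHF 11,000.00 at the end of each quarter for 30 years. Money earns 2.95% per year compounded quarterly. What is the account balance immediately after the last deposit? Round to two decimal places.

CHF 2,110,700.22

This is an ordinary annuity: 120 deposits of CHF 11,000.00 at the end of each quarter.
Periodic rate r = 0.0295/4 per quarter; n is counted in quarters.
FV = PMT × [((1+r)^n − 1)/r] = 11,000 × [(1+r)^120 − 1] / r = CHF 2,110,700.22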